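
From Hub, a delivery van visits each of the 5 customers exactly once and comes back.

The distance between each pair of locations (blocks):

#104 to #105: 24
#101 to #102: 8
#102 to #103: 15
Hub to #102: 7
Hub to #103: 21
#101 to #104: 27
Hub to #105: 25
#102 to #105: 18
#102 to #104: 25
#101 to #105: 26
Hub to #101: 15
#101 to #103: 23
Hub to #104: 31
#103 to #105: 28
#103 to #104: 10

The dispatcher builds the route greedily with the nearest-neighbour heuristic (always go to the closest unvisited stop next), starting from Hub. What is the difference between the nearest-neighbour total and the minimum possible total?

Excess over optimum: 1 blocks.

Hub: #102=7, #101=15, #103=21, #105=25, #104=31 ⇒ #102
#102: #101=8, #103=15, #105=18, #104=25 ⇒ #101
#101: #103=23, #105=26, #104=27 ⇒ #103
#103: #104=10, #105=28 ⇒ #104
#104: #105=24 ⇒ #105
NN route Hub → #102 → #101 → #103 → #104 → #105 → Hub costs 97.
Optimal: Hub → #101 → #102 → #105 → #104 → #103 → Hub costs 96 (by enumerating all 60 distinct tours).
Excess = 97 − 96 = 1.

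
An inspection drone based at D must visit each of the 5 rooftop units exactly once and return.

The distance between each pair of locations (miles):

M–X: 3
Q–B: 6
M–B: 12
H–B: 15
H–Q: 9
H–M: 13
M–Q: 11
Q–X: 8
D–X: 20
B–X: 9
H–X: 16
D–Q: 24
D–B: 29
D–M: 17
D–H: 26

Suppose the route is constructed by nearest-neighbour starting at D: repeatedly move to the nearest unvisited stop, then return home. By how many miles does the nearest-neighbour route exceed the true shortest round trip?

From D: M=17, X=20, Q=24, H=26, B=29 → choose M (17).
From M: X=3, Q=11, B=12, H=13 → choose X (3).
From X: Q=8, B=9, H=16 → choose Q (8).
From Q: B=6, H=9 → choose B (6).
From B: H=15 → choose H (15).
NN route D → M → X → Q → B → H → D costs 75.
Optimal: D → H → Q → B → X → M → D costs 70 (by enumerating all 60 distinct tours).
Excess = 75 − 70 = 5.

5 miles longer than the optimal tour.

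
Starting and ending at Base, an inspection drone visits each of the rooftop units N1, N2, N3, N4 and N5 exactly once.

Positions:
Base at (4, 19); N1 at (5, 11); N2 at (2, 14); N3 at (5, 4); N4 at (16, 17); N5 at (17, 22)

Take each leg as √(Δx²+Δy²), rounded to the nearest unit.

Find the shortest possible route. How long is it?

With 5 stops there are 5!/2 = 60 distinct round trips (a route and its reverse cost the same).
Base-N1-N2-N3-N4-N5-Base: 8+4+10+17+5+13 = 57
Base-N1-N2-N3-N5-N4-Base: 8+4+10+22+5+12 = 61
Base-N1-N2-N4-N3-N5-Base: 8+4+14+17+22+13 = 78
Base-N1-N2-N4-N5-N3-Base: 8+4+14+5+22+15 = 68
Base-N1-N2-N5-N3-N4-Base: 8+4+17+22+17+12 = 80
Base-N1-N2-N5-N4-N3-Base: 8+4+17+5+17+15 = 66
Base-N1-N3-N2-N4-N5-Base: 8+7+10+14+5+13 = 57
Base-N1-N3-N2-N5-N4-Base: 8+7+10+17+5+12 = 59
Base-N1-N3-N4-N2-N5-Base: 8+7+17+14+17+13 = 76
Base-N1-N3-N4-N5-N2-Base: 8+7+17+5+17+5 = 59
Base-N1-N3-N5-N2-N4-Base: 8+7+22+17+14+12 = 80
Base-N1-N3-N5-N4-N2-Base: 8+7+22+5+14+5 = 61
Base-N1-N4-N2-N3-N5-Base: 8+13+14+10+22+13 = 80
Base-N1-N4-N2-N5-N3-Base: 8+13+14+17+22+15 = 89
… (46 more)
Base-N2-N1-N3-N4-N5-Base: 5+4+7+17+5+13 = 51  ← best
The minimum is 51.
One optimal route: Base → N2 → N1 → N3 → N4 → N5 → Base (or its reverse).

Minimum total distance: 51.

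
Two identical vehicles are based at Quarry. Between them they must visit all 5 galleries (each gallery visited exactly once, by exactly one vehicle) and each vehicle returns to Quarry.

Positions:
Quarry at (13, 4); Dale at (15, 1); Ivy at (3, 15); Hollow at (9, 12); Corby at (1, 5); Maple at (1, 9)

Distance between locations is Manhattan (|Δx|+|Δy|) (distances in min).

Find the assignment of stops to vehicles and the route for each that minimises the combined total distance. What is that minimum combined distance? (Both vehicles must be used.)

Try each way of splitting the stops between the two vehicles (each non-empty) and, for each split, find the best tour for each vehicle:
  {Dale} + {Ivy, Hollow, Corby, Maple}: 10 + 46 = 56
  {Ivy} + {Dale, Hollow, Corby, Maple}: 42 + 50 = 92
  {Dale, Ivy} + {Hollow, Corby, Maple}: 52 + 40 = 92
  {Hollow} + {Dale, Ivy, Corby, Maple}: 24 + 56 = 80
  {Dale, Hollow} + {Ivy, Corby, Maple}: 34 + 46 = 80
  {Ivy, Hollow} + {Dale, Corby, Maple}: 42 + 44 = 86
  … (15 splits in total)
Best: vehicle 1 Quarry → Dale → Quarry = 10; vehicle 2 Quarry → Hollow → Ivy → Maple → Corby → Quarry = 46; combined 56.

Minimum combined distance: 56 min.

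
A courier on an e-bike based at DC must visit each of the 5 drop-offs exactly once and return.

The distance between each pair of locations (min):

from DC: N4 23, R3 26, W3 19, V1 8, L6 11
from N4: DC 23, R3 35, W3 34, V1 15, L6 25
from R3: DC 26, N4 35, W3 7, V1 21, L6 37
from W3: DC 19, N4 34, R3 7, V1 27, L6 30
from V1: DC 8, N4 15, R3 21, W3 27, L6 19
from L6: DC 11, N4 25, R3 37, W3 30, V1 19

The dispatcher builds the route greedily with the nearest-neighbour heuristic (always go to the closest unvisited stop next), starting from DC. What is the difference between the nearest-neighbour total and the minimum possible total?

DC: V1=8, L6=11, W3=19, N4=23, R3=26 ⇒ V1
V1: N4=15, L6=19, R3=21, W3=27 ⇒ N4
N4: L6=25, W3=34, R3=35 ⇒ L6
L6: W3=30, R3=37 ⇒ W3
W3: R3=7 ⇒ R3
NN route DC → V1 → N4 → L6 → W3 → R3 → DC costs 111.
Optimal: DC → W3 → R3 → V1 → N4 → L6 → DC costs 98 (by enumerating all 60 distinct tours).
Excess = 111 − 98 = 13.

13 min longer than the optimal tour.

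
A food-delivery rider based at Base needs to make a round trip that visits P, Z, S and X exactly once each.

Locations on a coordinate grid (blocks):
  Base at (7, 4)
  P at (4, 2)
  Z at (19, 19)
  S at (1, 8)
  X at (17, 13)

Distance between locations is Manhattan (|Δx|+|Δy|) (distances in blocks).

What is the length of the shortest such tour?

Shortest round trip = 70 blocks.

Base→P→Z→S→X→Base: 5+32+29+21+19 = 106
Base→P→Z→X→S→Base: 5+32+8+21+10 = 76
Base→P→S→Z→X→Base: 5+9+29+8+19 = 70
Base→P→S→X→Z→Base: 5+9+21+8+27 = 70
Base→P→X→Z→S→Base: 5+24+8+29+10 = 76
Base→P→X→S→Z→Base: 5+24+21+29+27 = 106
Base→Z→P→S→X→Base: 27+32+9+21+19 = 108
Base→Z→P→X→S→Base: 27+32+24+21+10 = 114
Base→Z→S→P→X→Base: 27+29+9+24+19 = 108
Base→Z→X→P→S→Base: 27+8+24+9+10 = 78
Base→S→P→Z→X→Base: 10+9+32+8+19 = 78
Base→S→Z→P→X→Base: 10+29+32+24+19 = 114
The minimum is 70.
One optimal route: Base → P → S → Z → X → Base (or its reverse).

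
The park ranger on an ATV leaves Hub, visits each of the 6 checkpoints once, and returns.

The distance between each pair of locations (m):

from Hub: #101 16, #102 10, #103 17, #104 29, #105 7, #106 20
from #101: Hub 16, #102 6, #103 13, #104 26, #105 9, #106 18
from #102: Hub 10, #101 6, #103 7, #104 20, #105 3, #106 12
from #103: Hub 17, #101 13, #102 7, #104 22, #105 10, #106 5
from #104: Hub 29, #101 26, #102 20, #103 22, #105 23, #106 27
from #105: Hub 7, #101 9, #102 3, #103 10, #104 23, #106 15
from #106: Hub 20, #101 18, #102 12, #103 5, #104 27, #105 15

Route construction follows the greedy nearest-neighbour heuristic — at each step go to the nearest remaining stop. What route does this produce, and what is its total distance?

At Hub the remaining stops are #105 7, #102 10, #101 16, #103 17, #106 20, #104 29; go to #105.
At #105 the remaining stops are #102 3, #101 9, #103 10, #106 15, #104 23; go to #102.
At #102 the remaining stops are #101 6, #103 7, #106 12, #104 20; go to #101.
At #101 the remaining stops are #103 13, #106 18, #104 26; go to #103.
At #103 the remaining stops are #106 5, #104 22; go to #106.
At #106 the remaining stops are #104 27; go to #104.
Return #104→Hub: 29.
Total = 7 + 3 + 6 + 13 + 5 + 27 + 29 = 90.

Nearest-neighbour total = 90 m; route Hub → #105 → #102 → #101 → #103 → #106 → #104 → Hub.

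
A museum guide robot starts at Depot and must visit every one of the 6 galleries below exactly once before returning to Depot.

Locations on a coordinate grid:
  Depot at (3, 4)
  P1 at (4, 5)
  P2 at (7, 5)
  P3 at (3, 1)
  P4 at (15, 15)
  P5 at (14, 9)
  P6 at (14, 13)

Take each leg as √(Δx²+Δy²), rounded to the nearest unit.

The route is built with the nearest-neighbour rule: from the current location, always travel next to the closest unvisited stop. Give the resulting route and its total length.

46 along Depot → P1 → P2 → P3 → P5 → P6 → P4 → Depot.

At Depot the remaining stops are P1 1, P3 3, P2 4, P5 12, P6 14, P4 16; go to P1.
At P1 the remaining stops are P2 3, P3 4, P5 11, P6 13, P4 15; go to P2.
At P2 the remaining stops are P3 6, P5 8, P6 11, P4 13; go to P3.
At P3 the remaining stops are P5 14, P6 16, P4 18; go to P5.
At P5 the remaining stops are P6 4, P4 6; go to P6.
At P6 the remaining stops are P4 2; go to P4.
Return P4→Depot: 16.
Total = 1 + 3 + 6 + 14 + 4 + 2 + 16 = 46.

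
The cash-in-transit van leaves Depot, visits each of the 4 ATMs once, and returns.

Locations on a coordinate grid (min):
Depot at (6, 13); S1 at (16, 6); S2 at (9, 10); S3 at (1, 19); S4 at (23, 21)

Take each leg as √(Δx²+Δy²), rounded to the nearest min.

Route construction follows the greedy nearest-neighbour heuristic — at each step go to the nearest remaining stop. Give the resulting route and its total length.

At Depot the remaining stops are S2 4, S3 8, S1 12, S4 19; go to S2.
At S2 the remaining stops are S1 8, S3 12, S4 18; go to S1.
At S1 the remaining stops are S4 17, S3 20; go to S4.
At S4 the remaining stops are S3 22; go to S3.
Return S3→Depot: 8.
Total = 4 + 8 + 17 + 22 + 8 = 59.

Total distance 59 min via the nearest-neighbour route Depot → S2 → S1 → S4 → S3 → Depot.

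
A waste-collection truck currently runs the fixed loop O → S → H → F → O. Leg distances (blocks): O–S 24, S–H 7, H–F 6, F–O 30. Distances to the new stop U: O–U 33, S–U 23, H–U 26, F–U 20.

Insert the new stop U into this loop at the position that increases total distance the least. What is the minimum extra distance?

Minimum extra distance: 23 blocks, inserting U between F and O.

Insertion cost between consecutive stops i–j is d(i,U) + d(U,j) − d(i,j):
  between O and S: 33 + 23 − 24 = 32
  between S and H: 23 + 26 − 7 = 42
  between H and F: 26 + 20 − 6 = 40
  between F and O: 20 + 33 − 30 = 23
Cheapest insertion is between F and O, adding 23.
New total = 67 + 23 = 90.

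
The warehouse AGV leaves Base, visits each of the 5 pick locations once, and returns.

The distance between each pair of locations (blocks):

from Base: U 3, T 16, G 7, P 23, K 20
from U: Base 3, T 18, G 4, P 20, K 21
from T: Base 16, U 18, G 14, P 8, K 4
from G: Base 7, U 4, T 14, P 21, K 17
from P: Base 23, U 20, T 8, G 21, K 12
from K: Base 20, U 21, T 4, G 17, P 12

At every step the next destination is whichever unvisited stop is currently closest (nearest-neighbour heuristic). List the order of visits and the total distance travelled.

At Base the remaining stops are U 3, G 7, T 16, K 20, P 23; go to U.
At U the remaining stops are G 4, T 18, P 20, K 21; go to G.
At G the remaining stops are T 14, K 17, P 21; go to T.
At T the remaining stops are K 4, P 8; go to K.
At K the remaining stops are P 12; go to P.
Return P→Base: 23.
Total = 3 + 4 + 14 + 4 + 12 + 23 = 60.

60 blocks along Base → U → G → T → K → P → Base.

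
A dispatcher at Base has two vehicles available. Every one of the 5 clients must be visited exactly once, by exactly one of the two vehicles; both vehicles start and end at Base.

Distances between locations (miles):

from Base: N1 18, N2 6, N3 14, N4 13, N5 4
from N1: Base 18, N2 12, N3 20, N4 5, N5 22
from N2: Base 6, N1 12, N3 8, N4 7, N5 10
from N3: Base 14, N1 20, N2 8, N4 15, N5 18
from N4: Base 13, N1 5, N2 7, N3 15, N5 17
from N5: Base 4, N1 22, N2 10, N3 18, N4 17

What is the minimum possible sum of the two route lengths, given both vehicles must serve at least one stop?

Check every non-empty split of the stops between the two vehicles; for each half take its own optimal tour:
  {N1} + {N2, N3, N4, N5}: 36 + 50 = 86
  {N2} + {N1, N3, N4, N5}: 12 + 60 = 72
  {N1, N2} + {N3, N4, N5}: 36 + 50 = 86
  {N3} + {N1, N2, N4, N5}: 28 + 44 = 72
  {N1, N3} + {N2, N4, N5}: 52 + 34 = 86
  {N2, N3} + {N1, N4, N5}: 28 + 44 = 72
  … (15 splits in total)
  {N1, N2, N3, N4} + {N5}: 52 + 8 = 60  ← best
Best: vehicle 1 Base → N1 → N4 → N2 → N3 → Base = 52; vehicle 2 Base → N5 → Base = 8; combined 60.

60 miles — the smallest possible combined total.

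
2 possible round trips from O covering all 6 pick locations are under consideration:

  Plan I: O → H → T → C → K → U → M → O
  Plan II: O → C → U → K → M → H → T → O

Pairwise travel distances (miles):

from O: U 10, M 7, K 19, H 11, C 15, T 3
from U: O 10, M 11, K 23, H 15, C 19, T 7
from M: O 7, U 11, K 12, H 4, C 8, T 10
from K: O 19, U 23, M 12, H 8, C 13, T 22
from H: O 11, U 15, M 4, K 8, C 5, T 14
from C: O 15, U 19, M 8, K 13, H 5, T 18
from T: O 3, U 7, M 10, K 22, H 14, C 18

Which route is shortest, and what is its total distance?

Plan I: 11 + 14 + 18 + 13 + 23 + 11 + 7 = 97
Plan II: 15 + 19 + 23 + 12 + 4 + 14 + 3 = 90

Shortest is Plan II, total 90 miles.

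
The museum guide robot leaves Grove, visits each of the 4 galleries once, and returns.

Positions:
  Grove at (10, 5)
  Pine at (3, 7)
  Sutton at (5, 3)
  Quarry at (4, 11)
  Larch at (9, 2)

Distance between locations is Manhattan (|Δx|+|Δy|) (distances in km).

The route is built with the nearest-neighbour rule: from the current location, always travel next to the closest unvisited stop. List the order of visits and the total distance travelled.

Nearest-neighbour total = 32 km; route Grove → Larch → Sutton → Pine → Quarry → Grove.

At Grove the remaining stops are Larch 4, Sutton 7, Pine 9, Quarry 12; go to Larch.
At Larch the remaining stops are Sutton 5, Pine 11, Quarry 14; go to Sutton.
At Sutton the remaining stops are Pine 6, Quarry 9; go to Pine.
At Pine the remaining stops are Quarry 5; go to Quarry.
Return Quarry→Grove: 12.
Total = 4 + 5 + 6 + 5 + 12 = 32.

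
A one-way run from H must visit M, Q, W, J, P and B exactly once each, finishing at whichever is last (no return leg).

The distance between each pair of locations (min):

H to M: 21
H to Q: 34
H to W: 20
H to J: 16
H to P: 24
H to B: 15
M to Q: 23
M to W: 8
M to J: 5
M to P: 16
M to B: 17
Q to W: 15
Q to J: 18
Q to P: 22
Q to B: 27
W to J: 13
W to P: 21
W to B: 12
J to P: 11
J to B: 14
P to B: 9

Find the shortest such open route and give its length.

There are 6! = 720 possible orderings.
H - M - Q - W - J - P - B: 21+23+15+13+11+9 = 92
H - M - Q - W - J - B - P: 21+23+15+13+14+9 = 95
H - M - Q - W - P - J - B: 21+23+15+21+11+14 = 105
H - M - Q - W - P - B - J: 21+23+15+21+9+14 = 103
H - M - Q - W - B - J - P: 21+23+15+12+14+11 = 96
H - M - Q - W - B - P - J: 21+23+15+12+9+11 = 91
H - M - Q - J - W - P - B: 21+23+18+13+21+9 = 105
H - M - Q - J - W - B - P: 21+23+18+13+12+9 = 96
… (712 more)
H - B - P - J - M - W - Q: 15+9+11+5+8+15 = 63  ← best
The minimum is 63.
One shortest path: H → B → P → J → M → W → Q.

Shortest open route: 63 min.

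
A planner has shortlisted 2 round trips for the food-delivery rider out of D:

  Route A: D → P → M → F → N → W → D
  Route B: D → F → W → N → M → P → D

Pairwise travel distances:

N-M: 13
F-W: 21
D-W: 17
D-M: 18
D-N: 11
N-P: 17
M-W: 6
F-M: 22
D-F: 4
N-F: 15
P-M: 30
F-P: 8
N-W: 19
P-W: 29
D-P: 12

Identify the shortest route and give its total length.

Route A: 12 + 30 + 22 + 15 + 19 + 17 = 115
Route B: 4 + 21 + 19 + 13 + 30 + 12 = 99

Shortest is Route B, total 99.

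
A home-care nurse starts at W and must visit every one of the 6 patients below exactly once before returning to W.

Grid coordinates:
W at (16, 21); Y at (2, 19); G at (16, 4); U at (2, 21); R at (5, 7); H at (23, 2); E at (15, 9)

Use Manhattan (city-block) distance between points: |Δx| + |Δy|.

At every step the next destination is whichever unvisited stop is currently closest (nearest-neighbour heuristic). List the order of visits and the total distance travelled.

Total distance 82 via the nearest-neighbour route W → E → G → H → R → Y → U → W.

W → [E:13 / U:14 / Y:16 / G:17 / R:25 / H:26] → E (13)
E → [G:6 / R:12 / H:15 / Y:23 / U:25] → G (6)
G → [H:9 / R:14 / Y:29 / U:31] → H (9)
H → [R:23 / Y:38 / U:40] → R (23)
R → [Y:15 / U:17] → Y (15)
Y → [U:2] → U (2)
Return U→W: 14.
Total = 13 + 6 + 9 + 23 + 15 + 2 + 14 = 82.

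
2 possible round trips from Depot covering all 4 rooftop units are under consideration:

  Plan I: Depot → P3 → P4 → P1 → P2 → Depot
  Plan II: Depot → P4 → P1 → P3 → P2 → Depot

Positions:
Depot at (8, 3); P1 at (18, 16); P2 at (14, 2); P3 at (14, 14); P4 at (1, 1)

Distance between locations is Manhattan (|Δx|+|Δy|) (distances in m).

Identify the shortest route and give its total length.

Plan I: 17 + 26 + 32 + 18 + 7 = 100
Plan II: 9 + 32 + 6 + 12 + 7 = 66

66 m — Plan II is the shortest.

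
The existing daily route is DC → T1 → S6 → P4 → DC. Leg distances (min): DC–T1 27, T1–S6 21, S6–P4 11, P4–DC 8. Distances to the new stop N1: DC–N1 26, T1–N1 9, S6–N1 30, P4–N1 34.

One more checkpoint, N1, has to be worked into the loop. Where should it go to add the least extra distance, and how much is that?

Minimum extra distance: 8 min, inserting N1 between DC and T1.

Insertion cost between consecutive stops i–j is d(i,N1) + d(N1,j) − d(i,j):
  between DC and T1: 26 + 9 − 27 = 8
  between T1 and S6: 9 + 30 − 21 = 18
  between S6 and P4: 30 + 34 − 11 = 53
  between P4 and DC: 34 + 26 − 8 = 52
Cheapest insertion is between DC and T1, adding 8.
New total = 67 + 8 = 75.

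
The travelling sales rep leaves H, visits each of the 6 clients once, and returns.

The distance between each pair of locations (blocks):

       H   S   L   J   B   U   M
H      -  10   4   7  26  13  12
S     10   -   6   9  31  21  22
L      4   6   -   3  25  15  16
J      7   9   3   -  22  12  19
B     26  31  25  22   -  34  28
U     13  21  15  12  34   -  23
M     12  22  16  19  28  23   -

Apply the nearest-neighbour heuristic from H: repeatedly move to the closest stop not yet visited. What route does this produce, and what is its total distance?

At H the remaining stops are L 4, J 7, S 10, M 12, U 13, B 26; go to L.
At L the remaining stops are J 3, S 6, U 15, M 16, B 25; go to J.
At J the remaining stops are S 9, U 12, M 19, B 22; go to S.
At S the remaining stops are U 21, M 22, B 31; go to U.
At U the remaining stops are M 23, B 34; go to M.
At M the remaining stops are B 28; go to B.
Return B→H: 26.
Total = 4 + 3 + 9 + 21 + 23 + 28 + 26 = 114.

Total distance 114 blocks via the nearest-neighbour route H → L → J → S → U → M → B → H.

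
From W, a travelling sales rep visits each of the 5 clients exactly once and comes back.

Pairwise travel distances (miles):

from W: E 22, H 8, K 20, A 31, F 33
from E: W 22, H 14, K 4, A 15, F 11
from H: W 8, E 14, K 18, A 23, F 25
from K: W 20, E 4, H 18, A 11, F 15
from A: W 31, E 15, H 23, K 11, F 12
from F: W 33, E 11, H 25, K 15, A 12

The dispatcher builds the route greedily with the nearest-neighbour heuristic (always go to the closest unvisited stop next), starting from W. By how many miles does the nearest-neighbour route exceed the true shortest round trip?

6 miles longer than the optimal tour.

From W: H=8, K=20, E=22, A=31, F=33 → choose H (8).
From H: E=14, K=18, A=23, F=25 → choose E (14).
From E: K=4, F=11, A=15 → choose K (4).
From K: A=11, F=15 → choose A (11).
From A: F=12 → choose F (12).
NN route W → H → E → K → A → F → W costs 82.
Optimal: W → H → E → F → A → K → W costs 76 (by enumerating all 60 distinct tours).
Excess = 82 − 76 = 6.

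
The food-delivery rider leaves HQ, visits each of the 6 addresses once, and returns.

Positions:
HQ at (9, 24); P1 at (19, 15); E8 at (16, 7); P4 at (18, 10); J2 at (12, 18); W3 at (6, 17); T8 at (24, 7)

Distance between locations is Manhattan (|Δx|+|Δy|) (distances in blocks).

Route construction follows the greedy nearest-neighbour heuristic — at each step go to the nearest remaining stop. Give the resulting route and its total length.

At HQ the remaining stops are J2 9, W3 10, P1 19, P4 23, E8 24, T8 32; go to J2.
At J2 the remaining stops are W3 7, P1 10, P4 14, E8 15, T8 23; go to W3.
At W3 the remaining stops are P1 15, P4 19, E8 20, T8 28; go to P1.
At P1 the remaining stops are P4 6, E8 11, T8 13; go to P4.
At P4 the remaining stops are E8 5, T8 9; go to E8.
At E8 the remaining stops are T8 8; go to T8.
Return T8→HQ: 32.
Total = 9 + 7 + 15 + 6 + 5 + 8 + 32 = 82.

Total distance 82 blocks via the nearest-neighbour route HQ → J2 → W3 → P1 → P4 → E8 → T8 → HQ.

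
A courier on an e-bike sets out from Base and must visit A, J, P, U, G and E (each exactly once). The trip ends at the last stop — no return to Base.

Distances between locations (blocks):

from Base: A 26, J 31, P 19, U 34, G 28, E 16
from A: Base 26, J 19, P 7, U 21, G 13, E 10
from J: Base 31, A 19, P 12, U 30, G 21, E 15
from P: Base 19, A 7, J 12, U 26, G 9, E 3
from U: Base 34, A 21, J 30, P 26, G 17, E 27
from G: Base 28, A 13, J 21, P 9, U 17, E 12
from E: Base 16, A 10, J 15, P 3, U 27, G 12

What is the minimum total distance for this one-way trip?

Shortest open route: 80 blocks.

There are 6! = 720 possible orderings.
Base - A - J - P - U - G - E: 26+19+12+26+17+12 = 112
Base - A - J - P - U - E - G: 26+19+12+26+27+12 = 122
Base - A - J - P - G - U - E: 26+19+12+9+17+27 = 110
Base - A - J - P - G - E - U: 26+19+12+9+12+27 = 105
Base - A - J - P - E - U - G: 26+19+12+3+27+17 = 104
Base - A - J - P - E - G - U: 26+19+12+3+12+17 = 89
Base - A - J - U - P - G - E: 26+19+30+26+9+12 = 122
Base - A - J - U - P - E - G: 26+19+30+26+3+12 = 116
… (712 more)
Base - E - J - P - A - G - U: 16+15+12+7+13+17 = 80  ← best
The minimum is 80.
One shortest path: Base → E → J → P → A → G → U.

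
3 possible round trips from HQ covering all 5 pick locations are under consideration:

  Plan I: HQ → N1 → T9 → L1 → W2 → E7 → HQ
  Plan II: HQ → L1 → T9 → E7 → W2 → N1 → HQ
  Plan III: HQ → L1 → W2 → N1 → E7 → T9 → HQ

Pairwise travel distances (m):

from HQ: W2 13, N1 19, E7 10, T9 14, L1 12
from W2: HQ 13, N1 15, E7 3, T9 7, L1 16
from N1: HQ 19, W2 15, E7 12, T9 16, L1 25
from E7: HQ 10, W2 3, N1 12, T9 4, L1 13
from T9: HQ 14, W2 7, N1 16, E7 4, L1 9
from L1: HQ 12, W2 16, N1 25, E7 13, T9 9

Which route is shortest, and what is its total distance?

Plan I: 19 + 16 + 9 + 16 + 3 + 10 = 73
Plan II: 12 + 9 + 4 + 3 + 15 + 19 = 62
Plan III: 12 + 16 + 15 + 12 + 4 + 14 = 73

62 m — Plan II is the shortest.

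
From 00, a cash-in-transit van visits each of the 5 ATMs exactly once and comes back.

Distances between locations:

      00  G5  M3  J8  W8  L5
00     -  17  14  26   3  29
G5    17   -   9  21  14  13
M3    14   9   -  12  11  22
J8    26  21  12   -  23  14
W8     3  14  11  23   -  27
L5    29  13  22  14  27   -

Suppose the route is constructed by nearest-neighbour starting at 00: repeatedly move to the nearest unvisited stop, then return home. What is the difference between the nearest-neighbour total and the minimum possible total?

From 00: W8=3, M3=14, G5=17, J8=26, L5=29 → choose W8 (3).
From W8: M3=11, G5=14, J8=23, L5=27 → choose M3 (11).
From M3: G5=9, J8=12, L5=22 → choose G5 (9).
From G5: L5=13, J8=21 → choose L5 (13).
From L5: J8=14 → choose J8 (14).
NN route 00 → W8 → M3 → G5 → L5 → J8 → 00 costs 76.
Optimal: 00 → G5 → L5 → J8 → M3 → W8 → 00 costs 70 (by enumerating all 60 distinct tours).
Excess = 76 − 70 = 6.

The nearest-neighbour route is 6 longer than optimal.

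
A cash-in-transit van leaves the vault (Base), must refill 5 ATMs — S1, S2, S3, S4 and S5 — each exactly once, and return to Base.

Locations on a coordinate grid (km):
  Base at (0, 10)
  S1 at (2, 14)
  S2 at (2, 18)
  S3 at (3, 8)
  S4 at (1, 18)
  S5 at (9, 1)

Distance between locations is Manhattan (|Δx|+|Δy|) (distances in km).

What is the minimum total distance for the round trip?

Minimum total distance: 52 km.

There are 60 distinct closed tours to check (reversals are equivalent).
Base→S1→S2→S3→S4→S5→Base: 6+4+11+12+25+18 = 76
Base→S1→S2→S3→S5→S4→Base: 6+4+11+13+25+9 = 68
Base→S1→S2→S4→S3→S5→Base: 6+4+1+12+13+18 = 54
Base→S1→S2→S4→S5→S3→Base: 6+4+1+25+13+5 = 54
Base→S1→S2→S5→S3→S4→Base: 6+4+24+13+12+9 = 68
Base→S1→S2→S5→S4→S3→Base: 6+4+24+25+12+5 = 76
Base→S1→S3→S2→S4→S5→Base: 6+7+11+1+25+18 = 68
Base→S1→S3→S2→S5→S4→Base: 6+7+11+24+25+9 = 82
Base→S1→S3→S4→S2→S5→Base: 6+7+12+1+24+18 = 68
Base→S1→S3→S4→S5→S2→Base: 6+7+12+25+24+10 = 84
Base→S1→S3→S5→S2→S4→Base: 6+7+13+24+1+9 = 60
Base→S1→S3→S5→S4→S2→Base: 6+7+13+25+1+10 = 62
Base→S1→S4→S2→S3→S5→Base: 6+5+1+11+13+18 = 54
Base→S1→S4→S2→S5→S3→Base: 6+5+1+24+13+5 = 54
… (46 more)
Base→S3→S5→S1→S2→S4→Base: 5+13+20+4+1+9 = 52  ← best
The minimum is 52.
One optimal route: Base → S3 → S5 → S1 → S2 → S4 → Base (or its reverse).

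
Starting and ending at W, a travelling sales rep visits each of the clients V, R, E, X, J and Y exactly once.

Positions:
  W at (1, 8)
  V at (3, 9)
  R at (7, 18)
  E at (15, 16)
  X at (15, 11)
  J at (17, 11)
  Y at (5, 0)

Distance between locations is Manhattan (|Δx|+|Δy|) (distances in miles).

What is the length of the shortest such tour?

W → V → R → E → X → J → Y → W: 3+13+10+5+2+23+12 = 68
W → V → R → E → X → Y → J → W: 3+13+10+5+21+23+19 = 94
W → V → R → E → J → X → Y → W: 3+13+10+7+2+21+12 = 68
W → V → R → E → J → Y → X → W: 3+13+10+7+23+21+17 = 94
W → V → R → E → Y → X → J → W: 3+13+10+26+21+2+19 = 94
W → V → R → E → Y → J → X → W: 3+13+10+26+23+2+17 = 94
W → V → R → X → E → J → Y → W: 3+13+15+5+7+23+12 = 78
W → V → R → X → E → Y → J → W: 3+13+15+5+26+23+19 = 104
… (352 more)
The minimum is 68.
One optimal route: W → V → R → E → X → J → Y → W (or its reverse).

68 miles — the shortest possible round trip.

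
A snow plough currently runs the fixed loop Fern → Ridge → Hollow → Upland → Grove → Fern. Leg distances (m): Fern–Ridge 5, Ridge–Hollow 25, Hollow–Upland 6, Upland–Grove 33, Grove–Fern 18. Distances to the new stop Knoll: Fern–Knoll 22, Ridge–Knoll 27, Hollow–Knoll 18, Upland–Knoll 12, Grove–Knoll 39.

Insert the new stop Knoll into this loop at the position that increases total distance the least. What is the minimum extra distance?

Insertion cost between consecutive stops i–j is d(i,Knoll) + d(Knoll,j) − d(i,j):
  between Fern and Ridge: 22 + 27 − 5 = 44
  between Ridge and Hollow: 27 + 18 − 25 = 20
  between Hollow and Upland: 18 + 12 − 6 = 24
  between Upland and Grove: 12 + 39 − 33 = 18
  between Grove and Fern: 39 + 22 − 18 = 43
Cheapest insertion is between Upland and Grove, adding 18.
New total = 87 + 18 = 105.

Adding 18 m by placing Knoll on the Upland–Grove leg.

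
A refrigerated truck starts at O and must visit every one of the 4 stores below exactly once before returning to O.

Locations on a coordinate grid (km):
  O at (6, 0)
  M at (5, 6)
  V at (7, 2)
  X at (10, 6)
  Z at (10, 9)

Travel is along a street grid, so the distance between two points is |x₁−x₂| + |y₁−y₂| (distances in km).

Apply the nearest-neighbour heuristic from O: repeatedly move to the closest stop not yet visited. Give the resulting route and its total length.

O → [V:3 / M:7 / X:10 / Z:13] → V (3)
V → [M:6 / X:7 / Z:10] → M (6)
M → [X:5 / Z:8] → X (5)
X → [Z:3] → Z (3)
Return Z→O: 13.
Total = 3 + 6 + 5 + 3 + 13 = 30.

Nearest-neighbour total = 30 km; route O → V → M → X → Z → O.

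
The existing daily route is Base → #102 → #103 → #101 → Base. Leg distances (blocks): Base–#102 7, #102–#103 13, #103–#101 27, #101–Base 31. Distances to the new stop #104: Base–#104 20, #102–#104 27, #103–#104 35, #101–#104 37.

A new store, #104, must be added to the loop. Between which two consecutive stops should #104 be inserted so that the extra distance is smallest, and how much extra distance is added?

Insertion cost between consecutive stops i–j is d(i,#104) + d(#104,j) − d(i,j):
  between Base and #102: 20 + 27 − 7 = 40
  between #102 and #103: 27 + 35 − 13 = 49
  between #103 and #101: 35 + 37 − 27 = 45
  between #101 and Base: 37 + 20 − 31 = 26
Cheapest insertion is between #101 and Base, adding 26.
New total = 78 + 26 = 104.

+26 blocks — insert #104 between #101 and Base.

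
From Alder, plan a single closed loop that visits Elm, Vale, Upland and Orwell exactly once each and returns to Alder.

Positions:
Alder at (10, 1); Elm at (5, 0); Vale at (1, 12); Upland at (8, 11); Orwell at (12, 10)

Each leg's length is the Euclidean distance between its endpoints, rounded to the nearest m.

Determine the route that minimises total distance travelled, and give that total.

There are 12 distinct closed tours to check (reversals are equivalent).
Alder-Elm-Vale-Upland-Orwell-Alder: 5+13+7+4+9 = 38
Alder-Elm-Vale-Orwell-Upland-Alder: 5+13+11+4+10 = 43
Alder-Elm-Upland-Vale-Orwell-Alder: 5+11+7+11+9 = 43
Alder-Elm-Upland-Orwell-Vale-Alder: 5+11+4+11+14 = 45
Alder-Elm-Orwell-Vale-Upland-Alder: 5+12+11+7+10 = 45
Alder-Elm-Orwell-Upland-Vale-Alder: 5+12+4+7+14 = 42
Alder-Vale-Elm-Upland-Orwell-Alder: 14+13+11+4+9 = 51
Alder-Vale-Elm-Orwell-Upland-Alder: 14+13+12+4+10 = 53
Alder-Vale-Upland-Elm-Orwell-Alder: 14+7+11+12+9 = 53
Alder-Vale-Orwell-Elm-Upland-Alder: 14+11+12+11+10 = 58
Alder-Upland-Elm-Vale-Orwell-Alder: 10+11+13+11+9 = 54
Alder-Upland-Vale-Elm-Orwell-Alder: 10+7+13+12+9 = 51
The minimum is 38.
One optimal route: Alder → Elm → Vale → Upland → Orwell → Alder (or its reverse).

38 m — the shortest possible round trip.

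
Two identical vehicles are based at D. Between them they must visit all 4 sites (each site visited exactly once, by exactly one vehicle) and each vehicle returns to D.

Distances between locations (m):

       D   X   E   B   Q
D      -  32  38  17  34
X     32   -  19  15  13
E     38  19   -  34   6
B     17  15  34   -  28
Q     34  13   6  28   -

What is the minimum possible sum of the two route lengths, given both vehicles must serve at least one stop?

Minimum combined distance: 123 m.

Check every non-empty split of the stops between the two vehicles; for each half take its own optimal tour:
  {X} + {E, B, Q}: 64 + 89 = 153
  {E} + {X, B, Q}: 76 + 79 = 155
  {X, E} + {B, Q}: 89 + 79 = 168
  {B} + {X, E, Q}: 34 + 89 = 123
  {X, B} + {E, Q}: 64 + 78 = 142
  {E, B} + {X, Q}: 89 + 79 = 168
  … (7 splits in total)
Best: vehicle 1 D → B → D = 34; vehicle 2 D → X → Q → E → D = 89; combined 123.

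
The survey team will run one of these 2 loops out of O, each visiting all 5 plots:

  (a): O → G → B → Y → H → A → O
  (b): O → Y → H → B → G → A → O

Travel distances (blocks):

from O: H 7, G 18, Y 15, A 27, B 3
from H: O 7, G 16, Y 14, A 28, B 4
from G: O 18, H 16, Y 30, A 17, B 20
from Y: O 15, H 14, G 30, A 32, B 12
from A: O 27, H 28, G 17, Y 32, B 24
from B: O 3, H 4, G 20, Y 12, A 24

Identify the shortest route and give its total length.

(a): 18 + 20 + 12 + 14 + 28 + 27 = 119
(b): 15 + 14 + 4 + 20 + 17 + 27 = 97

Shortest is (b), total 97 blocks.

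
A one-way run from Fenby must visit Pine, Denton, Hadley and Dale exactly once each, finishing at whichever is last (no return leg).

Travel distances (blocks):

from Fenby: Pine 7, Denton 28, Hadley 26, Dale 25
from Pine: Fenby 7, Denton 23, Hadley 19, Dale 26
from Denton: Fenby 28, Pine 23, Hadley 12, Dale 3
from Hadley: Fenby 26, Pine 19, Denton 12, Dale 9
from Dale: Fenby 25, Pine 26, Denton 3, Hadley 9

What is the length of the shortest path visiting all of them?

Minimum one-way distance = 38 blocks.

There are 4! = 24 possible orderings.
Fenby → Pine → Denton → Hadley → Dale: 7+23+12+9 = 51
Fenby → Pine → Denton → Dale → Hadley: 7+23+3+9 = 42
Fenby → Pine → Hadley → Denton → Dale: 7+19+12+3 = 41
Fenby → Pine → Hadley → Dale → Denton: 7+19+9+3 = 38
Fenby → Pine → Dale → Denton → Hadley: 7+26+3+12 = 48
Fenby → Pine → Dale → Hadley → Denton: 7+26+9+12 = 54
Fenby → Denton → Pine → Hadley → Dale: 28+23+19+9 = 79
Fenby → Denton → Pine → Dale → Hadley: 28+23+26+9 = 86
Fenby → Denton → Hadley → Pine → Dale: 28+12+19+26 = 85
Fenby → Denton → Hadley → Dale → Pine: 28+12+9+26 = 75
Fenby → Denton → Dale → Pine → Hadley: 28+3+26+19 = 76
Fenby → Denton → Dale → Hadley → Pine: 28+3+9+19 = 59
Fenby → Hadley → Pine → Denton → Dale: 26+19+23+3 = 71
Fenby → Hadley → Pine → Dale → Denton: 26+19+26+3 = 74
… (10 more)
The minimum is 38.
One shortest path: Fenby → Pine → Hadley → Dale → Denton.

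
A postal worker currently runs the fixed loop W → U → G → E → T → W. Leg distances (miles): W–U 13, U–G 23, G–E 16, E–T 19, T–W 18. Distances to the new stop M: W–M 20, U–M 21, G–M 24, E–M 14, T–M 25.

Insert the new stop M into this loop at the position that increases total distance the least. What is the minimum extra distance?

Insertion cost between consecutive stops i–j is d(i,M) + d(M,j) − d(i,j):
  between W and U: 20 + 21 − 13 = 28
  between U and G: 21 + 24 − 23 = 22
  between G and E: 24 + 14 − 16 = 22
  between E and T: 14 + 25 − 19 = 20
  between T and W: 25 + 20 − 18 = 27
Cheapest insertion is between E and T, adding 20.
New total = 89 + 20 = 109.

Minimum extra distance: 20 miles, inserting M between E and T.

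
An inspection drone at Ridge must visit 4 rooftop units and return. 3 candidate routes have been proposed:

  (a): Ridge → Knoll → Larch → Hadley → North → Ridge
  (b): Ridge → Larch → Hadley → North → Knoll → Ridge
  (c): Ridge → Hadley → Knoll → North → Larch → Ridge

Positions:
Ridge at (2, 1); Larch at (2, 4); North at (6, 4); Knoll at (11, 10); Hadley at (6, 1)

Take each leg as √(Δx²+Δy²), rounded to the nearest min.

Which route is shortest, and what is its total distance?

(a): 13 + 11 + 5 + 3 + 5 = 37
(b): 3 + 5 + 3 + 8 + 13 = 32
(c): 4 + 10 + 8 + 4 + 3 = 29

29 min — (c) is the shortest.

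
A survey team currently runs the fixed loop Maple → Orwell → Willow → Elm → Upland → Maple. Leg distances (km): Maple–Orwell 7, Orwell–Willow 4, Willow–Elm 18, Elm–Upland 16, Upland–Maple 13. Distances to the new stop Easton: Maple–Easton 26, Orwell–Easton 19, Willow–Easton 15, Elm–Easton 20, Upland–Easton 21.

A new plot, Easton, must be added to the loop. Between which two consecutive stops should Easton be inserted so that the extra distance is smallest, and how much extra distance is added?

Insertion cost between consecutive stops i–j is d(i,Easton) + d(Easton,j) − d(i,j):
  between Maple and Orwell: 26 + 19 − 7 = 38
  between Orwell and Willow: 19 + 15 − 4 = 30
  between Willow and Elm: 15 + 20 − 18 = 17
  between Elm and Upland: 20 + 21 − 16 = 25
  between Upland and Maple: 21 + 26 − 13 = 34
Cheapest insertion is between Willow and Elm, adding 17.
New total = 58 + 17 = 75.

Minimum extra distance: 17 km, inserting Easton between Willow and Elm.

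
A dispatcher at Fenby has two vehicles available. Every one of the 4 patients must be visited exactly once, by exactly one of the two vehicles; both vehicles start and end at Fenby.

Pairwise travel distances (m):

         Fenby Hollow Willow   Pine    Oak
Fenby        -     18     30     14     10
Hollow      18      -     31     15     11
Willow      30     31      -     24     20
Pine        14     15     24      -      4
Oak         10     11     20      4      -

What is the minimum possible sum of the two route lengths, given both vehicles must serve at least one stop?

Check every non-empty split of the stops between the two vehicles; for each half take its own optimal tour:
  {Hollow} + {Willow, Pine, Oak}: 36 + 68 = 104
  {Willow} + {Hollow, Pine, Oak}: 60 + 47 = 107
  {Hollow, Willow} + {Pine, Oak}: 79 + 28 = 107
  {Pine} + {Hollow, Willow, Oak}: 28 + 79 = 107
  {Hollow, Pine} + {Willow, Oak}: 47 + 60 = 107
  {Willow, Pine} + {Hollow, Oak}: 68 + 39 = 107
  … (7 splits in total)
Best: vehicle 1 Fenby → Hollow → Fenby = 36; vehicle 2 Fenby → Willow → Pine → Oak → Fenby = 68; combined 104.

104 m — the smallest possible combined total.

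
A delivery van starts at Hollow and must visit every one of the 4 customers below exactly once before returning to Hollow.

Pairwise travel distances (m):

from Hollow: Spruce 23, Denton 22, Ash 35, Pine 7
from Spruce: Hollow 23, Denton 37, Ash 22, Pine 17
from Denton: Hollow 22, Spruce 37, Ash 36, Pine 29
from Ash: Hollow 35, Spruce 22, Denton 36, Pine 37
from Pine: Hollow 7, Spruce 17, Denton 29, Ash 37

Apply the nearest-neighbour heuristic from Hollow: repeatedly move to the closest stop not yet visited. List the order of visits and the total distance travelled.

104 m along Hollow → Pine → Spruce → Ash → Denton → Hollow.

From Hollow: distances to unvisited — Pine=7, Denton=22, Spruce=23, Ash=35. Nearest is Pine (7).
From Pine: distances to unvisited — Spruce=17, Denton=29, Ash=37. Nearest is Spruce (17).
From Spruce: distances to unvisited — Ash=22, Denton=37. Nearest is Ash (22).
From Ash: distances to unvisited — Denton=36. Nearest is Denton (36).
Return Denton→Hollow: 22.
Total = 7 + 17 + 22 + 36 + 22 = 104.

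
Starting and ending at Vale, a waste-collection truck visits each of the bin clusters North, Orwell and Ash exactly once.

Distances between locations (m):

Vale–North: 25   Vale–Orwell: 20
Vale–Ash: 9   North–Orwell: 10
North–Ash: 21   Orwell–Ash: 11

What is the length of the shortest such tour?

Shortest round trip = 55 m.

There are 3 distinct closed tours to check (reversals are equivalent).
Vale - North - Orwell - Ash - Vale: 25+10+11+9 = 55
Vale - North - Ash - Orwell - Vale: 25+21+11+20 = 77
Vale - Orwell - North - Ash - Vale: 20+10+21+9 = 60
The minimum is 55.
One optimal route: Vale → North → Orwell → Ash → Vale (or its reverse).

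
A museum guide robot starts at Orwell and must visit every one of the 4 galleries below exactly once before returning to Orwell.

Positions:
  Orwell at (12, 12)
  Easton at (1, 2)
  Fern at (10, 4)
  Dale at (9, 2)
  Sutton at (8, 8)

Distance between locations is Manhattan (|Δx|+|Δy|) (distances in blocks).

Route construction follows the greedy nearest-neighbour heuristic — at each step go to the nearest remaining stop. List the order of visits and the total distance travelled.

Total distance 46 blocks via the nearest-neighbour route Orwell → Sutton → Fern → Dale → Easton → Orwell.

At Orwell the remaining stops are Sutton 8, Fern 10, Dale 13, Easton 21; go to Sutton.
At Sutton the remaining stops are Fern 6, Dale 7, Easton 13; go to Fern.
At Fern the remaining stops are Dale 3, Easton 11; go to Dale.
At Dale the remaining stops are Easton 8; go to Easton.
Return Easton→Orwell: 21.
Total = 8 + 6 + 3 + 8 + 21 = 46.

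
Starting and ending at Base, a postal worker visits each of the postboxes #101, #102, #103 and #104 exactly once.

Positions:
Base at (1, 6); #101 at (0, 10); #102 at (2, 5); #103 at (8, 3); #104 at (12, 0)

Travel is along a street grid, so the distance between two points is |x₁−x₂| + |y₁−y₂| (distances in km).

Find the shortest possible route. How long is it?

44 km — the shortest possible round trip.

There are 12 distinct closed tours to check (reversals are equivalent).
Base→#101→#102→#103→#104→Base: 5+7+8+7+17 = 44
Base→#101→#102→#104→#103→Base: 5+7+15+7+10 = 44
Base→#101→#103→#102→#104→Base: 5+15+8+15+17 = 60
Base→#101→#103→#104→#102→Base: 5+15+7+15+2 = 44
Base→#101→#104→#102→#103→Base: 5+22+15+8+10 = 60
Base→#101→#104→#103→#102→Base: 5+22+7+8+2 = 44
Base→#102→#101→#103→#104→Base: 2+7+15+7+17 = 48
Base→#102→#101→#104→#103→Base: 2+7+22+7+10 = 48
Base→#102→#103→#101→#104→Base: 2+8+15+22+17 = 64
Base→#102→#104→#101→#103→Base: 2+15+22+15+10 = 64
Base→#103→#101→#102→#104→Base: 10+15+7+15+17 = 64
Base→#103→#102→#101→#104→Base: 10+8+7+22+17 = 64
The minimum is 44.
One optimal route: Base → #101 → #102 → #103 → #104 → Base (or its reverse).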